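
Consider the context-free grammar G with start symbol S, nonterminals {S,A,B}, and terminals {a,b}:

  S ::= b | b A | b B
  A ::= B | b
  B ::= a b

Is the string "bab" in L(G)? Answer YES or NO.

CNF form of G:
  S -> T1 A | T1 B | b
  A -> T0 T1 | b
  B -> T0 T1
  T0 -> a
  T1 -> b

CYK fill:
  cell(0,0) b: {A,S,T1}  orig:{A,S}
  cell(1,1) a: {T0}  orig:{}
  cell(2,2) b: {A,S,T1}  orig:{A,S}
  cell(0,1) ba: ∅
  cell(1,2) ab: {A,B}
  cell(0,2) bab: {S}

S ∈ T[0,2] ⇒ YES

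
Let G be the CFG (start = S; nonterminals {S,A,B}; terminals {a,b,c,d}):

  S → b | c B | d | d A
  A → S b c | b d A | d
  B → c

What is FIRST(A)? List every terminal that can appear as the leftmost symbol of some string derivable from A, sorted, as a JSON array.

FIRST sets, iterate to fixpoint:
iter 1:
  A via A→b d A: +{b}
  A via A→d: +{d}
  B via B→c: +{c}
  S via S→b: +{b}
  S via S→c B: +{c}
  S via S→d: +{d}
  FIRST[S]={b,c,d}  FIRST[A]={b,d}  FIRST[B]={c}
iter 2:
  A via A→S b c: +{c}
  FIRST[S]={b,c,d}  FIRST[A]={b,c,d}  FIRST[B]={c}
iter 3: (no change)
  FIRST[S]={b,c,d}  FIRST[A]={b,c,d}  FIRST[B]={c}

FIRST(A) = ["b", "c", "d"]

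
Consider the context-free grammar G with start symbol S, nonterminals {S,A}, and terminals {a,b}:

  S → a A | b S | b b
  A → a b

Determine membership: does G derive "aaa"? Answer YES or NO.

Convert to CNF:
  S -> T0 A | T1 S | T1 T1
  A -> T0 T1
  T0 -> a
  T1 -> b

Fill CYK table bottom-up:
  T[0,0] 'a' = {T0}  orig:{}
  T[1,1] 'a' = {T0}  orig:{}
  T[2,2] 'a' = {T0}  orig:{}
  T[0,1] 'aa' = ∅
  T[1,2] 'aa' = ∅
  T[0,2] 'aaa' = ∅

S ∉ T[0,2] ⇒ NO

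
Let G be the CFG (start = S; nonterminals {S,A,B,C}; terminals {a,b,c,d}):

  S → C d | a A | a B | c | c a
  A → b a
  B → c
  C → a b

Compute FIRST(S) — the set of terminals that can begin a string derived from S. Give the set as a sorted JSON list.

FIRST sets, iterate to fixpoint:
round 1:
  A via A→b a: +{b}
  B via B→c: +{c}
  C via C→a b: +{a}
  S via S→C d: +{a}
  S via S→c: +{c}
  FIRST[S]={a,c}  FIRST[A]={b}  FIRST[B]={c}  FIRST[C]={a}
round 2: — fixpoint
  FIRST[S]={a,c}  FIRST[A]={b}  FIRST[B]={c}  FIRST[C]={a}

FIRST(S) = ["a", "c"]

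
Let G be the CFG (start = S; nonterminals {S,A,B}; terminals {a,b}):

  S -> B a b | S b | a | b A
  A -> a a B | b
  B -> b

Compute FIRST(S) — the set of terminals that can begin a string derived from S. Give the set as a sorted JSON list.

Compute FIRST by fixpoint:
iter 1:
  A via A→a a B: +{a}
  A via A→b: +{b}
  B via B→b: +{b}
  S via S→B a b: +{b}
  S via S→a: +{a}
  FIRST[S]={a,b}  FIRST[A]={a,b}  FIRST[B]={b}
iter 2: — fixpoint
  FIRST[S]={a,b}  FIRST[A]={a,b}  FIRST[B]={b}

FIRST(S) = ["a", "b"]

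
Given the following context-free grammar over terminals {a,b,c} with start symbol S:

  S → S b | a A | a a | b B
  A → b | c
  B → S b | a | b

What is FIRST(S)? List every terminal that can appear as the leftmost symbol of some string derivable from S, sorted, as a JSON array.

FIRST sets, iterate to fixpoint:
round 1:
  A via A→b: +{b}
  A via A→c: +{c}
  B via B→a: +{a}
  B via B→b: +{b}
  S via S→a A: +{a}
  S via S→b B: +{b}
  S: {a,b}  A: {b,c}  B: {a,b}
round 2: (stable)
  S: {a,b}  A: {b,c}  B: {a,b}

FIRST(S) = ["a", "b"]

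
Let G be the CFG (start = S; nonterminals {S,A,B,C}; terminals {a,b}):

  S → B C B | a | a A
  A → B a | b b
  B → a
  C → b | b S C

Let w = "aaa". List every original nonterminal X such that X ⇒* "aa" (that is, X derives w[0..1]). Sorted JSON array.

Convert to CNF:
  S -> B X3 | T0 A | a
  A -> B T0 | T1 T1
  B -> a
  C -> T1 X2 | b
  T0 -> a
  T1 -> b
  X2 -> S C
  X3 -> C B

CYK fill, restricted to cells inside w[0..1]:
  T[0,0] 'a' = {B,S,T0}  orig:{B,S}
  T[1,1] 'a' = {B,S,T0}  orig:{B,S}
  T[0,1] 'aa' = {A}

Original NTs in T[0,1] deriving "aa": ["A"]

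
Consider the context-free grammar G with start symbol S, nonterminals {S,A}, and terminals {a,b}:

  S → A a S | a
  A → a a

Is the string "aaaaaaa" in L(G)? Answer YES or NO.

CNF form of G:
  S -> A X1 | a
  A -> T0 T0
  T0 -> a
  X1 -> T0 S

Fill CYK table bottom-up:
  [0..0]={S,T0}  "a"  orig:{S}
  [1..1]={S,T0}  "a"  orig:{S}
  [2..2]={S,T0}  "a"  orig:{S}
  [3..3]={S,T0}  "a"  orig:{S}
  [4..4]={S,T0}  "a"  orig:{S}
  [5..5]={S,T0}  "a"  orig:{S}
  [6..6]={S,T0}  "a"  orig:{S}
  [0..1]={A,X1}  "aa"  orig:{A}
  [1..2]={A,X1}  "aa"  orig:{A}
  [2..3]={A,X1}  "aa"  orig:{A}
  [3..4]={A,X1}  "aa"  orig:{A}
  [4..5]={A,X1}  "aa"  orig:{A}
  [5..6]={A,X1}  "aa"  orig:{A}
  [0..2]=∅  "aaa"
  [1..3]=∅  "aaa"
  [2..4]=∅  "aaa"
  [3..5]=∅  "aaa"
  [4..6]=∅  "aaa"
  [0..3]={S}  "aaaa"
  [1..4]={S}  "aaaa"
  [2..5]={S}  "aaaa"
  [3..6]={S}  "aaaa"
  [0..4]={X1}  "aaaaa"  orig:{}
  [1..5]={X1}  "aaaaa"  orig:{}
  [2..6]={X1}  "aaaaa"  orig:{}
  [0..5]=∅  "aaaaaa"
  [1..6]=∅  "aaaaaa"
  [0..6]={S}  "aaaaaaa"

S ∈ T[0,6] ⇒ YES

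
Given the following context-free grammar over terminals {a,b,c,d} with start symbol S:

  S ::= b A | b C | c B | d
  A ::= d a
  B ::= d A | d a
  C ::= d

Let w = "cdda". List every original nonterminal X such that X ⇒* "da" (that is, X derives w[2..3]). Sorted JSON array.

Convert to CNF:
  S -> T2 A | T2 C | T3 B | d
  A -> T0 T1
  B -> T0 A | T0 T1
  C -> d
  T0 -> d
  T1 -> a
  T2 -> b
  T3 -> c

Fill CYK table bottom-up (cells [i..j] with 2 ≤ i ≤ j ≤ 3 only):
  [2..2]={C,S,T0}  "d"  orig:{C,S}
  [3..3]={T1}  "a"  orig:{}
  [2..3]={A,B}  "da"

Original NTs in T[2,3] deriving "da": ["A", "B"]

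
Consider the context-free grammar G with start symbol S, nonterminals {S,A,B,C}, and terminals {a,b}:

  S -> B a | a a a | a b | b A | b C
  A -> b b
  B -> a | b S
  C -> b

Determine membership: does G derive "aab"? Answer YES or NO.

Convert to CNF:
  S -> B T1 | T0 A | T0 C | T1 T0 | T1 X2
  A -> T0 T0
  B -> T0 S | a
  C -> b
  T0 -> b
  T1 -> a
  X2 -> T1 T1

CYK fill:
  cell(0,0) a: {B,T1}  orig:{B}
  cell(1,1) a: {B,T1}  orig:{B}
  cell(2,2) b: {C,T0}  orig:{C}
  cell(0,1) aa: {S,X2}  orig:{S}
  cell(1,2) ab: {S}
  cell(0,2) aab: ∅

S ∉ T[0,2] ⇒ NO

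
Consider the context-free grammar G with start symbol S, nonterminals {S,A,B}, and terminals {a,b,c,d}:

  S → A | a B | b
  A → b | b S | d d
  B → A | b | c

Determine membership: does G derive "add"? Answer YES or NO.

Convert to CNF:
  S -> T0 S | T1 T1 | T2 B | b
  A -> T0 S | T1 T1 | b
  B -> T0 S | T1 T1 | b | c
  T0 -> b
  T1 -> d
  T2 -> a

CYK fill:
  [0..0]={T2}  "a"  orig:{}
  [1..1]={T1}  "d"  orig:{}
  [2..2]={T1}  "d"  orig:{}
  [0..1]=∅  "ad"
  [1..2]={A,B,S}  "dd"
  [0..2]={S}  "add"

S ∈ T[0,2] ⇒ YES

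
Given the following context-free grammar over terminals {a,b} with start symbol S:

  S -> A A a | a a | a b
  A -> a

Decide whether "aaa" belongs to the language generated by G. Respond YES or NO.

CNF form of G:
  S -> A X2 | T0 T0 | T0 T1
  A -> a
  T0 -> a
  T1 -> b
  X2 -> A T0

CYK table (by increasing span):
  [0..0]={A,T0}  "a"  orig:{A}
  [1..1]={A,T0}  "a"  orig:{A}
  [2..2]={A,T0}  "a"  orig:{A}
  [0..1]={S,X2}  "aa"  orig:{S}
  [1..2]={S,X2}  "aa"  orig:{S}
  [0..2]={S}  "aaa"

S ∈ T[0,2] ⇒ YES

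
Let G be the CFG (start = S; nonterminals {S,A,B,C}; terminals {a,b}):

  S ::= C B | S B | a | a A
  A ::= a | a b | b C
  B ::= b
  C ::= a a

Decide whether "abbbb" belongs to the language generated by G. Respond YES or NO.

Convert to CNF:
  S -> C B | S B | T0 A | a
  A -> T0 T1 | T1 C | a
  B -> b
  C -> T0 T0
  T0 -> a
  T1 -> b

CYK table (by increasing span):
  [0..0]={A,S,T0}  "a"  orig:{A,S}
  [1..1]={B,T1}  "b"  orig:{B}
  [2..2]={B,T1}  "b"  orig:{B}
  [3..3]={B,T1}  "b"  orig:{B}
  [4..4]={B,T1}  "b"  orig:{B}
  [0..1]={A,S}  "ab"
  [1..2]=∅  "bb"
  [2..3]=∅  "bb"
  [3..4]=∅  "bb"
  [0..2]={S}  "abb"
  [1..3]=∅  "bbb"
  [2..4]=∅  "bbb"
  [0..3]={S}  "abbb"
  [1..4]=∅  "bbbb"
  [0..4]={S}  "abbbb"

S ∈ T[0,4] ⇒ YES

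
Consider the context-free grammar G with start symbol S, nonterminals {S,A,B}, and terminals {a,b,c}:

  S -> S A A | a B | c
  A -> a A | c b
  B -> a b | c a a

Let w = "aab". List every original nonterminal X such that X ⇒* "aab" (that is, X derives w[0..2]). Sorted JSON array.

CNF form of G:
  S -> S X4 | T0 B | c
  A -> T0 A | T1 T2
  B -> T0 T2 | T1 X3
  T0 -> a
  T1 -> c
  T2 -> b
  X3 -> T0 T0
  X4 -> A A

CYK fill, restricted to cells inside w[0..2]:
  cell(0,0) a: {T0}  orig:{}
  cell(1,1) a: {T0}  orig:{}
  cell(2,2) b: {T2}  orig:{}
  cell(0,1) aa: {X3}  orig:{}
  cell(1,2) ab: {B}
  cell(0,2) aab: {S}

Original NTs in T[0,2] deriving "aab": ["S"]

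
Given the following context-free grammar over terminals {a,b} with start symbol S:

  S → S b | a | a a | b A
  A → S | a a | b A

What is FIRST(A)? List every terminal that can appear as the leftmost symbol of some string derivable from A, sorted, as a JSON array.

Compute FIRST by fixpoint:
round 1:
  A via A→a a: +{a}
  A via A→b A: +{b}
  S via S→a: +{a}
  S via S→b A: +{b}
  FIRST[S]={a,b}  FIRST[A]={a,b}
round 2: (no change)
  FIRST[S]={a,b}  FIRST[A]={a,b}

FIRST(A) = ["a", "b"]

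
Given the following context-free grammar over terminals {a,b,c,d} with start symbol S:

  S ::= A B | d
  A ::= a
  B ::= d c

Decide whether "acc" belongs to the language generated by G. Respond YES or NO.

CNF form of G:
  S -> A B | d
  A -> a
  B -> T0 T1
  T0 -> d
  T1 -> c

Fill CYK table bottom-up:
  cell(0,0) a: {A}
  cell(1,1) c: {T1}  orig:{}
  cell(2,2) c: {T1}  orig:{}
  cell(0,1) ac: ∅
  cell(1,2) cc: ∅
  cell(0,2) acc: ∅

S ∉ T[0,2] ⇒ NO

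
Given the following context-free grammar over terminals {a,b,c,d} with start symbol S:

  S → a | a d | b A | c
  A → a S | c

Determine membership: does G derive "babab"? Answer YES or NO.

CNF form of G:
  S -> T0 T1 | T2 A | a | c
  A -> T0 S | c
  T0 -> a
  T1 -> d
  T2 -> b

CYK table (by increasing span):
  T[0,0] 'b' = {T2}  orig:{}
  T[1,1] 'a' = {S,T0}  orig:{S}
  T[2,2] 'b' = {T2}  orig:{}
  T[3,3] 'a' = {S,T0}  orig:{S}
  T[4,4] 'b' = {T2}  orig:{}
  T[0,1] 'ba' = ∅
  T[1,2] 'ab' = ∅
  T[2,3] 'ba' = ∅
  T[3,4] 'ab' = ∅
  T[0,2] 'bab' = ∅
  T[1,3] 'aba' = ∅
  T[2,4] 'bab' = ∅
  T[0,3] 'baba' = ∅
  T[1,4] 'abab' = ∅
  T[0,4] 'babab' = ∅

S ∉ T[0,4] ⇒ NO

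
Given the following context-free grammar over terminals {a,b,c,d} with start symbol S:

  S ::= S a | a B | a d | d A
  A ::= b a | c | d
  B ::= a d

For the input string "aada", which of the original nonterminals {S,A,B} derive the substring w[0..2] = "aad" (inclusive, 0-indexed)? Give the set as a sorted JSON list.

CNF form of G:
  S -> S T1 | T1 B | T1 T2 | T2 A
  A -> T0 T1 | c | d
  B -> T1 T2
  T0 -> b
  T1 -> a
  T2 -> d

Fill CYK table bottom-up — only the sub-triangle for w[0..2]:
  [0..0]={T1}  "a"  orig:{}
  [1..1]={T1}  "a"  orig:{}
  [2..2]={A,T2}  "d"  orig:{A}
  [0..1]=∅  "aa"
  [1..2]={B,S}  "ad"
  [0..2]={S}  "aad"

Original NTs in T[0,2] deriving "aad": ["S"]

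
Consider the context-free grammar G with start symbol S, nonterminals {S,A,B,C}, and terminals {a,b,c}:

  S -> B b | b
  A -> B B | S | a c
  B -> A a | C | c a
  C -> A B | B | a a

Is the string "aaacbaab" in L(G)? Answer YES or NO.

CNF form of G:
  S -> B T0 | b
  A -> B B | B T0 | T1 T2 | b
  B -> A B | A T1 | T1 T1 | T2 T1
  C -> A B | A T1 | T1 T1 | T2 T1
  T0 -> b
  T1 -> a
  T2 -> c

CYK fill:
  cell(0,0) a: {T1}  orig:{}
  cell(1,1) a: {T1}  orig:{}
  cell(2,2) a: {T1}  orig:{}
  cell(3,3) c: {T2}  orig:{}
  cell(4,4) b: {A,S,T0}  orig:{A,S}
  cell(5,5) a: {T1}  orig:{}
  cell(6,6) a: {T1}  orig:{}
  cell(7,7) b: {A,S,T0}  orig:{A,S}
  cell(0,1) aa: {B,C}
  cell(1,2) aa: {B,C}
  cell(2,3) ac: {A}
  cell(3,4) cb: ∅
  cell(4,5) ba: {B,C}
  cell(5,6) aa: {B,C}
  cell(6,7) ab: ∅
  cell(0,2) aaa: ∅
  cell(1,3) aac: ∅
  cell(2,4) acb: ∅
  cell(3,5) cba: ∅
  cell(4,6) baa: {B,C}
  cell(5,7) aab: {A,S}
  cell(0,3) aaac: ∅
  cell(1,4) aacb: ∅
  cell(2,5) acba: {B,C}
  cell(3,6) cbaa: ∅
  cell(4,7) baab: {A,S}
  cell(0,4) aaacb: ∅
  cell(1,5) aacba: ∅
  cell(2,6) acbaa: {B,C}
  cell(3,7) cbaab: ∅
  cell(0,5) aaacba: {A}
  cell(1,6) aacbaa: ∅
  cell(2,7) acbaab: {A,S}
  cell(0,6) aaacbaa: {A,B,C}
  cell(1,7) aacbaab: ∅
  cell(0,7) aaacbaab: {A,S}

S ∈ T[0,7] ⇒ YES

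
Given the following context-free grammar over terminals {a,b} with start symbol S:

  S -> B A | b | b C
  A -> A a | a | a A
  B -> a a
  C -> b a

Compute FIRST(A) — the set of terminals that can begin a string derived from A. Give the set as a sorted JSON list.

Compute FIRST by fixpoint:
[1]
  A via A→a: +{a}
  B via B→a a: +{a}
  C via C→b a: +{b}
  S via S→B A: +{a}
  S via S→b: +{b}
  FIRST[S]={a,b}  FIRST[A]={a}  FIRST[B]={a}  FIRST[C]={b}
[2] — fixpoint
  FIRST[S]={a,b}  FIRST[A]={a}  FIRST[B]={a}  FIRST[C]={b}

FIRST(A) = ["a"]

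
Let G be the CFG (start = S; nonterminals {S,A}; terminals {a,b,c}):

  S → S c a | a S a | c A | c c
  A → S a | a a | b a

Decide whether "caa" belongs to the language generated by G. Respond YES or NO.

Convert to CNF:
  S -> S X3 | T0 X4 | T2 A | T2 T2
  A -> S T0 | T0 T0 | T1 T0
  T0 -> a
  T1 -> b
  T2 -> c
  X3 -> T2 T0
  X4 -> S T0

CYK fill:
  cell(0,0) c: {T2}  orig:{}
  cell(1,1) a: {T0}  orig:{}
  cell(2,2) a: {T0}  orig:{}
  cell(0,1) ca: {X3}  orig:{}
  cell(1,2) aa: {A}
  cell(0,2) caa: {S}

S ∈ T[0,2] ⇒ YES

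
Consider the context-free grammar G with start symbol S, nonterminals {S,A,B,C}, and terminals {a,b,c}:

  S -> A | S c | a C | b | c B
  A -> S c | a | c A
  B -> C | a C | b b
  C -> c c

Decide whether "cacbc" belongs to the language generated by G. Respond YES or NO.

Convert to CNF:
  S -> S T0 | T0 A | T0 B | T1 C | a | b
  A -> S T0 | T0 A | a
  B -> T0 T0 | T1 C | T2 T2
  C -> T0 T0
  T0 -> c
  T1 -> a
  T2 -> b

CYK table (by increasing span):
  T[0,0] 'c' = {T0}  orig:{}
  T[1,1] 'a' = {A,S,T1}  orig:{A,S}
  T[2,2] 'c' = {T0}  orig:{}
  T[3,3] 'b' = {S,T2}  orig:{S}
  T[4,4] 'c' = {T0}  orig:{}
  T[0,1] 'ca' = {A,S}
  T[1,2] 'ac' = {A,S}
  T[2,3] 'cb' = ∅
  T[3,4] 'bc' = {A,S}
  T[0,2] 'cac' = {A,S}
  T[1,3] 'acb' = ∅
  T[2,4] 'cbc' = {A,S}
  T[0,3] 'cacb' = ∅
  T[1,4] 'acbc' = ∅
  T[0,4] 'cacbc' = ∅

S ∉ T[0,4] ⇒ NO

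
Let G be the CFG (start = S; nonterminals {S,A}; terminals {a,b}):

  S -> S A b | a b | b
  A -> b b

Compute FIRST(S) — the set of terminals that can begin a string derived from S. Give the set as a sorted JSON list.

FIRST sets, iterate to fixpoint:
[1]
  A via A→b b: +{b}
  S via S→a b: +{a}
  S via S→b: +{b}
  FIRST[S]={a,b}  FIRST[A]={b}
[2] (no change)
  FIRST[S]={a,b}  FIRST[A]={b}

FIRST(S) = ["a", "b"]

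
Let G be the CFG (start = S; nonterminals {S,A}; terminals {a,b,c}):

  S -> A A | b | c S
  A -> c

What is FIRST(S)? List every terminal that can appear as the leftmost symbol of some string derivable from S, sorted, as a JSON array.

FIRST sets, iterate to fixpoint:
iter 1:
  A via A→c: +{c}
  S via S→A A: +{c}
  S via S→b: +{b}
  FIRST(S)={b,c}  FIRST(A)={c}
iter 2: done
  FIRST(S)={b,c}  FIRST(A)={c}

FIRST(S) = ["b", "c"]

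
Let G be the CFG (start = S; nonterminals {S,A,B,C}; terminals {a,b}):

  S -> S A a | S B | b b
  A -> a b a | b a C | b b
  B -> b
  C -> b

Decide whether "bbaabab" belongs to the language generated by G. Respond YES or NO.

CNF form of G:
  S -> S B | S X4 | T1 T1
  A -> T0 X2 | T1 T1 | T1 X3
  B -> b
  C -> b
  T0 -> a
  T1 -> b
  X2 -> T1 T0
  X3 -> T0 C
  X4 -> A T0

Fill CYK table bottom-up:
  cell(0,0) b: {B,C,T1}  orig:{B,C}
  cell(1,1) b: {B,C,T1}  orig:{B,C}
  cell(2,2) a: {T0}  orig:{}
  cell(3,3) a: {T0}  orig:{}
  cell(4,4) b: {B,C,T1}  orig:{B,C}
  cell(5,5) a: {T0}  orig:{}
  cell(6,6) b: {B,C,T1}  orig:{B,C}
  cell(0,1) bb: {A,S}
  cell(1,2) ba: {X2}  orig:{}
  cell(2,3) aa: ∅
  cell(3,4) ab: {X3}  orig:{}
  cell(4,5) ba: {X2}  orig:{}
  cell(5,6) ab: {X3}  orig:{}
  cell(0,2) bba: {X4}  orig:{}
  cell(1,3) baa: ∅
  cell(2,4) aab: ∅
  cell(3,5) aba: {A}
  cell(4,6) bab: {A}
  cell(0,3) bbaa: ∅
  cell(1,4) baab: ∅
  cell(2,5) aaba: ∅
  cell(3,6) abab: ∅
  cell(0,4) bbaab: ∅
  cell(1,5) baaba: ∅
  cell(2,6) aabab: ∅
  cell(0,5) bbaaba: ∅
  cell(1,6) baabab: ∅
  cell(0,6) bbaabab: ∅

S ∉ T[0,6] ⇒ NO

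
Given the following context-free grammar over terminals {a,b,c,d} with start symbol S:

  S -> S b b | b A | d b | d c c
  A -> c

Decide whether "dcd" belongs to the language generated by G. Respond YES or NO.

Convert to CNF:
  S -> S X3 | T0 A | T1 T0 | T1 X4
  A -> c
  T0 -> b
  T1 -> d
  T2 -> c
  X3 -> T0 T0
  X4 -> T2 T2

Fill CYK table bottom-up:
  [0..0]={T1}  "d"  orig:{}
  [1..1]={A,T2}  "c"  orig:{A}
  [2..2]={T1}  "d"  orig:{}
  [0..1]=∅  "dc"
  [1..2]=∅  "cd"
  [0..2]=∅  "dcd"

S ∉ T[0,2] ⇒ NO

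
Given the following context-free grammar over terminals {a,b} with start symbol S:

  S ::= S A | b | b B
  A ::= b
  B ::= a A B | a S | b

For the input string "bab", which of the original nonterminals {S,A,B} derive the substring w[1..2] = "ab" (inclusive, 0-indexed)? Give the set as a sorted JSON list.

Convert to CNF:
  S -> S A | T1 B | b
  A -> b
  B -> T0 S | T0 X2 | b
  T0 -> a
  T1 -> b
  X2 -> A B

Fill CYK table bottom-up, restricted to cells inside w[1..2]:
  cell(1,1) a: {T0}  orig:{}
  cell(2,2) b: {A,B,S,T1}  orig:{A,B,S}
  cell(1,2) ab: {B}

Original NTs in T[1,2] deriving "ab": ["B"]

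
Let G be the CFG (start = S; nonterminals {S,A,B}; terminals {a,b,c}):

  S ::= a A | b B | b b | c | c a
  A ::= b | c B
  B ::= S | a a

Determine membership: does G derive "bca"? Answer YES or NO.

CNF form of G:
  S -> T0 T1 | T1 A | T2 B | T2 T2 | c
  A -> T0 B | b
  B -> T0 T1 | T1 A | T1 T1 | T2 B | T2 T2 | c
  T0 -> c
  T1 -> a
  T2 -> b

CYK fill:
  [0..0]={A,T2}  "b"  orig:{A}
  [1..1]={B,S,T0}  "c"  orig:{B,S}
  [2..2]={T1}  "a"  orig:{}
  [0..1]={B,S}  "bc"
  [1..2]={B,S}  "ca"
  [0..2]={B,S}  "bca"

S ∈ T[0,2] ⇒ YES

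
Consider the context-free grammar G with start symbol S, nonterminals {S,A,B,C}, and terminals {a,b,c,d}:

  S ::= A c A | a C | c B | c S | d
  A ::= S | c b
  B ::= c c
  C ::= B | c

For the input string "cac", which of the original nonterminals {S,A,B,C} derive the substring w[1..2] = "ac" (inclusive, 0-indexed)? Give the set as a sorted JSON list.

Convert to CNF:
  S -> A X4 | T0 B | T0 S | T1 C | d
  A -> A X3 | T0 B | T0 S | T0 T2 | T1 C | d
  B -> T0 T0
  C -> T0 T0 | c
  T0 -> c
  T1 -> a
  T2 -> b
  X3 -> T0 A
  X4 -> T0 A

CYK fill — only the sub-triangle for w[1..2]:
  T[1,1] 'a' = {T1}  orig:{}
  T[2,2] 'c' = {C,T0}  orig:{C}
  T[1,2] 'ac' = {A,S}

Original NTs in T[1,2] deriving "ac": ["A", "S"]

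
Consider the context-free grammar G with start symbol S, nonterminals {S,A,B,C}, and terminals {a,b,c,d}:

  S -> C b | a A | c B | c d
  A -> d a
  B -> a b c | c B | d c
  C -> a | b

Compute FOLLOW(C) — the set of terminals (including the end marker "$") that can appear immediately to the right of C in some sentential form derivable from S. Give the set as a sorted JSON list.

FIRST iteration:
pass 1:
  A via A→d a: +{d}
  B via B→a b c: +{a}
  B via B→c B: +{c}
  B via B→d c: +{d}
  C via C→a: +{a}
  C via C→b: +{b}
  S via S→C b: +{a,b}
  S via S→c B: +{c}
  FIRST(S)={a,b,c}  FIRST(A)={d}  FIRST(B)={a,c,d}  FIRST(C)={a,b}
pass 2: (stable)
  FIRST(S)={a,b,c}  FIRST(A)={d}  FIRST(B)={a,c,d}  FIRST(C)={a,b}

FOLLOW sets:
seed FOLLOW(S) with $
[1]
  S→C b: FOLLOW(C) ⊇ FIRST(b) = {b}; new: +{b}
  S→a A: FOLLOW(A) ⊇ FOLLOW(S) ⊇ {$}; new: +{$}
  S→c B: FOLLOW(B) ⊇ FOLLOW(S) ⊇ {$}; new: +{$}
  FOLLOW[S]={$}  FOLLOW[A]={$}  FOLLOW[B]={$}  FOLLOW[C]={b}
[2] — fixpoint
  FOLLOW[S]={$}  FOLLOW[A]={$}  FOLLOW[B]={$}  FOLLOW[C]={b}

FOLLOW(C) = ["b"]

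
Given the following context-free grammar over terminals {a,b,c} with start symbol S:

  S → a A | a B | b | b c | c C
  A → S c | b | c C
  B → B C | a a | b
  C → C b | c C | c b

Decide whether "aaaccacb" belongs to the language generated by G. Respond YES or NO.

Convert to CNF:
  S -> T0 C | T1 A | T1 B | T2 T0 | b
  A -> S T0 | T0 C | b
  B -> B C | T1 T1 | b
  C -> C T2 | T0 C | T0 T2
  T0 -> c
  T1 -> a
  T2 -> b

Fill CYK table bottom-up:
  T[0,0] 'a' = {T1}  orig:{}
  T[1,1] 'a' = {T1}  orig:{}
  T[2,2] 'a' = {T1}  orig:{}
  T[3,3] 'c' = {T0}  orig:{}
  T[4,4] 'c' = {T0}  orig:{}
  T[5,5] 'a' = {T1}  orig:{}
  T[6,6] 'c' = {T0}  orig:{}
  T[7,7] 'b' = {A,B,S,T2}  orig:{A,B,S}
  T[0,1] 'aa' = {B}
  T[1,2] 'aa' = {B}
  T[2,3] 'ac' = ∅
  T[3,4] 'cc' = ∅
  T[4,5] 'ca' = ∅
  T[5,6] 'ac' = ∅
  T[6,7] 'cb' = {C}
  T[0,2] 'aaa' = {S}
  T[1,3] 'aac' = ∅
  T[2,4] 'acc' = ∅
  T[3,5] 'cca' = ∅
  T[4,6] 'cac' = ∅
  T[5,7] 'acb' = ∅
  T[0,3] 'aaac' = {A}
  T[1,4] 'aacc' = ∅
  T[2,5] 'acca' = ∅
  T[3,6] 'ccac' = ∅
  T[4,7] 'cacb' = ∅
  T[0,4] 'aaacc' = ∅
  T[1,5] 'aacca' = ∅
  T[2,6] 'accac' = ∅
  T[3,7] 'ccacb' = ∅
  T[0,5] 'aaacca' = ∅
  T[1,6] 'aaccac' = ∅
  T[2,7] 'accacb' = ∅
  T[0,6] 'aaaccac' = ∅
  T[1,7] 'aaccacb' = ∅
  T[0,7] 'aaaccacb' = ∅

S ∉ T[0,7] ⇒ NO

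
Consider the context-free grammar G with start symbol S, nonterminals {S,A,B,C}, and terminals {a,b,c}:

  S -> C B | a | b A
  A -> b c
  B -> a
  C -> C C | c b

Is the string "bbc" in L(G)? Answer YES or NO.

CNF form of G:
  S -> C B | T0 A | a
  A -> T0 T1
  B -> a
  C -> C C | T1 T0
  T0 -> b
  T1 -> c

CYK table (by increasing span):
  [0..0]={T0}  "b"  orig:{}
  [1..1]={T0}  "b"  orig:{}
  [2..2]={T1}  "c"  orig:{}
  [0..1]=∅  "bb"
  [1..2]={A}  "bc"
  [0..2]={S}  "bbc"

S ∈ T[0,2] ⇒ YES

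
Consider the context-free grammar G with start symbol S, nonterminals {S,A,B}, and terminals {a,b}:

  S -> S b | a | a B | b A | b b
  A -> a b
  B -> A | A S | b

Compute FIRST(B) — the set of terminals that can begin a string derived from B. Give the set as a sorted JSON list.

Compute FIRST by fixpoint:
pass 1:
  A via A→a b: +{a}
  B via B→A: +{a}
  B via B→b: +{b}
  S via S→a: +{a}
  S via S→b A: +{b}
  S: {a,b}  A: {a}  B: {a,b}
pass 2: (no change)
  S: {a,b}  A: {a}  B: {a,b}

FIRST(B) = ["a", "b"]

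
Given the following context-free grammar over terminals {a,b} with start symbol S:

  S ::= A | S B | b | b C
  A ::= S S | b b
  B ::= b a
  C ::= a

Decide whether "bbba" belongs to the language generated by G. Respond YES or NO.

Convert to CNF:
  S -> S B | S S | T0 C | T0 T0 | b
  A -> S S | T0 T0
  B -> T0 T1
  C -> a
  T0 -> b
  T1 -> a

Fill CYK table bottom-up:
  T[0,0] 'b' = {S,T0}  orig:{S}
  T[1,1] 'b' = {S,T0}  orig:{S}
  T[2,2] 'b' = {S,T0}  orig:{S}
  T[3,3] 'a' = {C,T1}  orig:{C}
  T[0,1] 'bb' = {A,S}
  T[1,2] 'bb' = {A,S}
  T[2,3] 'ba' = {B,S}
  T[0,2] 'bbb' = {A,S}
  T[1,3] 'bba' = {A,S}
  T[0,3] 'bbba' = {A,S}

S ∈ T[0,3] ⇒ YES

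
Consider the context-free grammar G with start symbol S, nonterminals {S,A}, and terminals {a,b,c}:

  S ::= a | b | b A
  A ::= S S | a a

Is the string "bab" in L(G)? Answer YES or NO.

CNF form of G:
  S -> T1 A | a | b
  A -> S S | T0 T0
  T0 -> a
  T1 -> b

Fill CYK table bottom-up:
  [0..0]={S,T1}  "b"  orig:{S}
  [1..1]={S,T0}  "a"  orig:{S}
  [2..2]={S,T1}  "b"  orig:{S}
  [0..1]={A}  "ba"
  [1..2]={A}  "ab"
  [0..2]={S}  "bab"

S ∈ T[0,2] ⇒ YES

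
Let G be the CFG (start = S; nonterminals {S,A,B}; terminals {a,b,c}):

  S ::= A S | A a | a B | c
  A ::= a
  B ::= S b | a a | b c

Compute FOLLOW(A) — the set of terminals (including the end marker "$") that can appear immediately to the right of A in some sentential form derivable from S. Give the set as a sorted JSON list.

FIRST sets, iterate to fixpoint:
round 1:
  A via A→a: +{a}
  B via B→a a: +{a}
  B via B→b c: +{b}
  S via S→A S: +{a}
  S via S→c: +{c}
  S: {a,c}  A: {a}  B: {a,b}
round 2:
  B via B→S b: +{c}
  S: {a,c}  A: {a}  B: {a,b,c}
round 3: — fixpoint
  S: {a,c}  A: {a}  B: {a,b,c}

FOLLOW sets:
seed FOLLOW(S) with $
iter 1:
  B→S b: FOLLOW(S) ⊇ FIRST(b) = {b}; new: +{b}
  S→A S: FOLLOW(A) ⊇ FIRST(S) = {a,c}; new: +{a,c}
  S→a B: FOLLOW(B) ⊇ FOLLOW(S) ⊇ {$,b}; new: +{$,b}
  FOLLOW(S)={$,b}  FOLLOW(A)={a,c}  FOLLOW(B)={$,b}
iter 2: — fixpoint
  FOLLOW(S)={$,b}  FOLLOW(A)={a,c}  FOLLOW(B)={$,b}

FOLLOW(A) = ["a", "c"]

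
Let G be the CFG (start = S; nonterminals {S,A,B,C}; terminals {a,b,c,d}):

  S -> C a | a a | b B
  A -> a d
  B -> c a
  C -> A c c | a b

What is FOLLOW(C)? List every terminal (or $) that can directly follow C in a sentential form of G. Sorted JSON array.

Compute FIRST by fixpoint:
round 1:
  A via A→a d: +{a}
  B via B→c a: +{c}
  C via C→A c c: +{a}
  S via S→C a: +{a}
  S via S→b B: +{b}
  FIRST[S]={a,b}  FIRST[A]={a}  FIRST[B]={c}  FIRST[C]={a}
round 2: (stable)
  FIRST[S]={a,b}  FIRST[A]={a}  FIRST[B]={c}  FIRST[C]={a}

FOLLOW iteration:
initialize: $ ∈ FOLLOW(S)
round 1:
  C→A c c: FOLLOW(A) ⊇ FIRST(c) = {c}; new: +{c}
  S→C a: FOLLOW(C) ⊇ FIRST(a) = {a}; new: +{a}
  S→b B: FOLLOW(B) ⊇ FOLLOW(S) ⊇ {$}; new: +{$}
  FOLLOW[S]={$}  FOLLOW[A]={c}  FOLLOW[B]={$}  FOLLOW[C]={a}
round 2: — fixpoint
  FOLLOW[S]={$}  FOLLOW[A]={c}  FOLLOW[B]={$}  FOLLOW[C]={a}

FOLLOW(C) = ["a"]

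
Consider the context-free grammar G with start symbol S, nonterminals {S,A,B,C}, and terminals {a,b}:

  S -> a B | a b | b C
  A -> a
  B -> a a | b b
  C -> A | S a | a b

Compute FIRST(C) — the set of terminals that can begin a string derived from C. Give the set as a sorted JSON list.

FIRST sets, iterate to fixpoint:
pass 1:
  A via A→a: +{a}
  B via B→a a: +{a}
  B via B→b b: +{b}
  C via C→A: +{a}
  S via S→a B: +{a}
  S via S→b C: +{b}
  S: {a,b}  A: {a}  B: {a,b}  C: {a}
pass 2:
  C via C→S a: +{b}
  S: {a,b}  A: {a}  B: {a,b}  C: {a,b}
pass 3: (stable)
  S: {a,b}  A: {a}  B: {a,b}  C: {a,b}

FIRST(C) = ["a", "b"]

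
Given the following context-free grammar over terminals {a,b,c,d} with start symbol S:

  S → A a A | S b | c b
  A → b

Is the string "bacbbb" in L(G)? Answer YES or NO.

Convert to CNF:
  S -> A X3 | S T1 | T2 T1
  A -> b
  T0 -> a
  T1 -> b
  T2 -> c
  X3 -> T0 A

CYK table (by increasing span):
  [0..0]={A,T1}  "b"  orig:{A}
  [1..1]={T0}  "a"  orig:{}
  [2..2]={T2}  "c"  orig:{}
  [3..3]={A,T1}  "b"  orig:{A}
  [4..4]={A,T1}  "b"  orig:{A}
  [5..5]={A,T1}  "b"  orig:{A}
  [0..1]=∅  "ba"
  [1..2]=∅  "ac"
  [2..3]={S}  "cb"
  [3..4]=∅  "bb"
  [4..5]=∅  "bb"
  [0..2]=∅  "bac"
  [1..3]=∅  "acb"
  [2..4]={S}  "cbb"
  [3..5]=∅  "bbb"
  [0..3]=∅  "bacb"
  [1..4]=∅  "acbb"
  [2..5]={S}  "cbbb"
  [0..4]=∅  "bacbb"
  [1..5]=∅  "acbbb"
  [0..5]=∅  "bacbbb"

S ∉ T[0,5] ⇒ NO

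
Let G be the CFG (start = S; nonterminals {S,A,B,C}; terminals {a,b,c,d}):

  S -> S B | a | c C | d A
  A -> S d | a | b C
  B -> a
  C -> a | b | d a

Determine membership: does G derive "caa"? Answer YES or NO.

Convert to CNF:
  S -> S B | T0 A | T3 C | a
  A -> S T0 | T1 C | a
  B -> a
  C -> T0 T2 | a | b
  T0 -> d
  T1 -> b
  T2 -> a
  T3 -> c

Fill CYK table bottom-up:
  T[0,0] 'c' = {T3}  orig:{}
  T[1,1] 'a' = {A,B,C,S,T2}  orig:{A,B,C,S}
  T[2,2] 'a' = {A,B,C,S,T2}  orig:{A,B,C,S}
  T[0,1] 'ca' = {S}
  T[1,2] 'aa' = {S}
  T[0,2] 'caa' = {S}

S ∈ T[0,2] ⇒ YES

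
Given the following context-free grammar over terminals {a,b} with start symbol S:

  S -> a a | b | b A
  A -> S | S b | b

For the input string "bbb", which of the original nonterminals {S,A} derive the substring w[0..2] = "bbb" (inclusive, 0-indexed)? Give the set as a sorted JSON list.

Convert to CNF:
  S -> T0 A | T1 T1 | b
  A -> S T0 | T0 A | T1 T1 | b
  T0 -> b
  T1 -> a

Fill CYK table bottom-up — only the sub-triangle for w[0..2]:
  T[0,0] 'b' = {A,S,T0}  orig:{A,S}
  T[1,1] 'b' = {A,S,T0}  orig:{A,S}
  T[2,2] 'b' = {A,S,T0}  orig:{A,S}
  T[0,1] 'bb' = {A,S}
  T[1,2] 'bb' = {A,S}
  T[0,2] 'bbb' = {A,S}

Original NTs in T[0,2] deriving "bbb": ["A", "S"]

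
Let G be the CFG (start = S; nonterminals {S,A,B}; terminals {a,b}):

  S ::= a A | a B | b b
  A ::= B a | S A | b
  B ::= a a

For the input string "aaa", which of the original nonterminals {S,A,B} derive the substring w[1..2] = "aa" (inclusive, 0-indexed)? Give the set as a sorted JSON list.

Convert to CNF:
  S -> T0 A | T0 B | T1 T1
  A -> B T0 | S A | b
  B -> T0 T0
  T0 -> a
  T1 -> b

Fill CYK table bottom-up, restricted to cells inside w[1..2]:
  T[1,1] 'a' = {T0}  orig:{}
  T[2,2] 'a' = {T0}  orig:{}
  T[1,2] 'aa' = {B}

Original NTs in T[1,2] deriving "aa": ["B"]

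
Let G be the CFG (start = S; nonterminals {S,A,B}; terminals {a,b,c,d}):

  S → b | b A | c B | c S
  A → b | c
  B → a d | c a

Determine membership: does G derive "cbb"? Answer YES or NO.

Convert to CNF:
  S -> T2 B | T2 S | T3 A | b
  A -> b | c
  B -> T0 T1 | T2 T0
  T0 -> a
  T1 -> d
  T2 -> c
  T3 -> b

CYK fill:
  [0..0]={A,T2}  "c"  orig:{A}
  [1..1]={A,S,T3}  "b"  orig:{A,S}
  [2..2]={A,S,T3}  "b"  orig:{A,S}
  [0..1]={S}  "cb"
  [1..2]={S}  "bb"
  [0..2]={S}  "cbb"

S ∈ T[0,2] ⇒ YES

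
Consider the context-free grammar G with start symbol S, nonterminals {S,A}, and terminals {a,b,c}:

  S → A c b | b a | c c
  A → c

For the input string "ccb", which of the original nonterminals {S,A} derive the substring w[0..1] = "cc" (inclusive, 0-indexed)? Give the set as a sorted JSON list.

CNF form of G:
  S -> A X3 | T0 T0 | T1 T2
  A -> c
  T0 -> c
  T1 -> b
  T2 -> a
  X3 -> T0 T1

Fill CYK table bottom-up — only the sub-triangle for w[0..1]:
  T[0,0] 'c' = {A,T0}  orig:{A}
  T[1,1] 'c' = {A,T0}  orig:{A}
  T[0,1] 'cc' = {S}

Original NTs in T[0,1] deriving "cc": ["S"]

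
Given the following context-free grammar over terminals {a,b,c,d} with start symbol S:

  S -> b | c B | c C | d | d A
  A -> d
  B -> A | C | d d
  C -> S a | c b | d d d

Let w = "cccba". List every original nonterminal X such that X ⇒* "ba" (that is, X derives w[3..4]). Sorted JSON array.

CNF form of G:
  S -> T1 B | T1 C | T3 A | b | d
  A -> d
  B -> S T0 | T1 T2 | T3 T3 | T3 X4 | d
  C -> S T0 | T1 T2 | T3 X5
  T0 -> a
  T1 -> c
  T2 -> b
  T3 -> d
  X4 -> T3 T3
  X5 -> T3 T3

CYK fill (cells [i..j] with 3 ≤ i ≤ j ≤ 4 only):
  cell(3,3) b: {S,T2}  orig:{S}
  cell(4,4) a: {T0}  orig:{}
  cell(3,4) ba: {B,C}

Original NTs in T[3,4] deriving "ba": ["B", "C"]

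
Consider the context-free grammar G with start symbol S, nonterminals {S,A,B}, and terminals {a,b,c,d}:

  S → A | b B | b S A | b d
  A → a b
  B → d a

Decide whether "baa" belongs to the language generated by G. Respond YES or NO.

CNF form of G:
  S -> T0 T1 | T1 B | T1 T2 | T1 X3
  A -> T0 T1
  B -> T2 T0
  T0 -> a
  T1 -> b
  T2 -> d
  X3 -> S A

CYK fill:
  [0..0]={T1}  "b"  orig:{}
  [1..1]={T0}  "a"  orig:{}
  [2..2]={T0}  "a"  orig:{}
  [0..1]=∅  "ba"
  [1..2]=∅  "aa"
  [0..2]=∅  "baa"

S ∉ T[0,2] ⇒ NO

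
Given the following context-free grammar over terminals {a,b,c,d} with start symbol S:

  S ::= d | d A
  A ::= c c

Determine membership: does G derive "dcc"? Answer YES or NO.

CNF form of G:
  S -> T1 A | d
  A -> T0 T0
  T0 -> c
  T1 -> d

CYK fill:
  cell(0,0) d: {S,T1}  orig:{S}
  cell(1,1) c: {T0}  orig:{}
  cell(2,2) c: {T0}  orig:{}
  cell(0,1) dc: ∅
  cell(1,2) cc: {A}
  cell(0,2) dcc: {S}

S ∈ T[0,2] ⇒ YES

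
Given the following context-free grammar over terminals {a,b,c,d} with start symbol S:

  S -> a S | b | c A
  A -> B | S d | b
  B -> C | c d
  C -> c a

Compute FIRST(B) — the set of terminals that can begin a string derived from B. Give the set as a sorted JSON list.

FIRST sets, iterate to fixpoint:
round 1:
  A via A→b: +{b}
  B via B→c d: +{c}
  C via C→c a: +{c}
  S via S→a S: +{a}
  S via S→b: +{b}
  S via S→c A: +{c}
  S: {a,b,c}  A: {b}  B: {c}  C: {c}
round 2:
  A via A→B: +{c}
  A via A→S d: +{a}
  S: {a,b,c}  A: {a,b,c}  B: {c}  C: {c}
round 3: — fixpoint
  S: {a,b,c}  A: {a,b,c}  B: {c}  C: {c}

FIRST(B) = ["c"]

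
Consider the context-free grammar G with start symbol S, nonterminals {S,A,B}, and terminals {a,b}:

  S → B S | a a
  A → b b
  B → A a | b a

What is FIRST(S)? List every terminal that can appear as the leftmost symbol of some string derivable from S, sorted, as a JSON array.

Compute FIRST by fixpoint:
iter 1:
  A via A→b b: +{b}
  B via B→A a: +{b}
  S via S→B S: +{b}
  S via S→a a: +{a}
  FIRST[S]={a,b}  FIRST[A]={b}  FIRST[B]={b}
iter 2: (no change)
  FIRST[S]={a,b}  FIRST[A]={b}  FIRST[B]={b}

FIRST(S) = ["a", "b"]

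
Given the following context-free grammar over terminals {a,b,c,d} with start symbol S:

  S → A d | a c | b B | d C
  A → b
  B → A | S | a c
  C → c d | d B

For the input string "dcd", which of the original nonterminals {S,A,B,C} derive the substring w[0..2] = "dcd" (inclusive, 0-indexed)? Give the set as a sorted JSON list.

Convert to CNF:
  S -> A T0 | T0 C | T1 T2 | T3 B
  A -> b
  B -> A T0 | T0 C | T1 T2 | T3 B | b
  C -> T0 B | T2 T0
  T0 -> d
  T1 -> a
  T2 -> c
  T3 -> b

CYK table (by increasing span) (cells [i..j] with 0 ≤ i ≤ j ≤ 2 only):
  [0..0]={T0}  "d"  orig:{}
  [1..1]={T2}  "c"  orig:{}
  [2..2]={T0}  "d"  orig:{}
  [0..1]=∅  "dc"
  [1..2]={C}  "cd"
  [0..2]={B,S}  "dcd"

Original NTs in T[0,2] deriving "dcd": ["B", "S"]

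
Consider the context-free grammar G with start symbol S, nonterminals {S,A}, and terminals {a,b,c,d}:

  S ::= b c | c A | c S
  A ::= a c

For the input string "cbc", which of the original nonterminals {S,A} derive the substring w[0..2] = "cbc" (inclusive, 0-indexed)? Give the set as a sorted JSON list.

CNF form of G:
  S -> T1 A | T1 S | T2 T1
  A -> T0 T1
  T0 -> a
  T1 -> c
  T2 -> b

CYK fill — only the sub-triangle for w[0..2]:
  [0..0]={T1}  "c"  orig:{}
  [1..1]={T2}  "b"  orig:{}
  [2..2]={T1}  "c"  orig:{}
  [0..1]=∅  "cb"
  [1..2]={S}  "bc"
  [0..2]={S}  "cbc"

Original NTs in T[0,2] deriving "cbc": ["S"]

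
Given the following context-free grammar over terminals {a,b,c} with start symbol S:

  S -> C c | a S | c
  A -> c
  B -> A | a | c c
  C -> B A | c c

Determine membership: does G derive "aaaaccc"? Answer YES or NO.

Convert to CNF:
  S -> C T0 | T1 S | c
  A -> c
  B -> T0 T0 | a | c
  C -> B A | T0 T0
  T0 -> c
  T1 -> a

Fill CYK table bottom-up:
  cell(0,0) a: {B,T1}  orig:{B}
  cell(1,1) a: {B,T1}  orig:{B}
  cell(2,2) a: {B,T1}  orig:{B}
  cell(3,3) a: {B,T1}  orig:{B}
  cell(4,4) c: {A,B,S,T0}  orig:{A,B,S}
  cell(5,5) c: {A,B,S,T0}  orig:{A,B,S}
  cell(6,6) c: {A,B,S,T0}  orig:{A,B,S}
  cell(0,1) aa: ∅
  cell(1,2) aa: ∅
  cell(2,3) aa: ∅
  cell(3,4) ac: {C,S}
  cell(4,5) cc: {B,C}
  cell(5,6) cc: {B,C}
  cell(0,2) aaa: ∅
  cell(1,3) aaa: ∅
  cell(2,4) aac: {S}
  cell(3,5) acc: {S}
  cell(4,6) ccc: {C,S}
  cell(0,3) aaaa: ∅
  cell(1,4) aaac: {S}
  cell(2,5) aacc: {S}
  cell(3,6) accc: {S}
  cell(0,4) aaaac: {S}
  cell(1,5) aaacc: {S}
  cell(2,6) aaccc: {S}
  cell(0,5) aaaacc: {S}
  cell(1,6) aaaccc: {S}
  cell(0,6) aaaaccc: {S}

S ∈ T[0,6] ⇒ YES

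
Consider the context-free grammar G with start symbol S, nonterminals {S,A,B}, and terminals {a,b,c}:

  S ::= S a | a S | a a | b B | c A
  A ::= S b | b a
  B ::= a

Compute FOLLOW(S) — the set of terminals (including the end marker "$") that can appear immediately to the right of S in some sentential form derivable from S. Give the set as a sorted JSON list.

FIRST iteration:
round 1:
  A via A→b a: +{b}
  B via B→a: +{a}
  S via S→a S: +{a}
  S via S→b B: +{b}
  S via S→c A: +{c}
  S: {a,b,c}  A: {b}  B: {a}
round 2:
  A via A→S b: +{a,c}
  S: {a,b,c}  A: {a,b,c}  B: {a}
round 3: (stable)
  S: {a,b,c}  A: {a,b,c}  B: {a}

FOLLOW iteration:
seed FOLLOW(S) with $
iter 1:
  A→S b: FOLLOW(S) ⊇ FIRST(b) = {b}; new: +{b}
  S→S a: FOLLOW(S) ⊇ FIRST(a) = {a}; new: +{a}
  S→b B: FOLLOW(B) ⊇ FOLLOW(S) ⊇ {$,a,b}; new: +{$,a,b}
  S→c A: FOLLOW(A) ⊇ FOLLOW(S) ⊇ {$,a,b}; new: +{$,a,b}
  FOLLOW[S]={$,a,b}  FOLLOW[A]={$,a,b}  FOLLOW[B]={$,a,b}
iter 2: (stable)
  FOLLOW[S]={$,a,b}  FOLLOW[A]={$,a,b}  FOLLOW[B]={$,a,b}

FOLLOW(S) = ["$", "a", "b"]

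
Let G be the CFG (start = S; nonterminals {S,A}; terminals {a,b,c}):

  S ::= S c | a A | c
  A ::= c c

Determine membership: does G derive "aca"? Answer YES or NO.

Convert to CNF:
  S -> S T0 | T1 A | c
  A -> T0 T0
  T0 -> c
  T1 -> a

Fill CYK table bottom-up:
  [0..0]={T1}  "a"  orig:{}
  [1..1]={S,T0}  "c"  orig:{S}
  [2..2]={T1}  "a"  orig:{}
  [0..1]=∅  "ac"
  [1..2]=∅  "ca"
  [0..2]=∅  "aca"

S ∉ T[0,2] ⇒ NO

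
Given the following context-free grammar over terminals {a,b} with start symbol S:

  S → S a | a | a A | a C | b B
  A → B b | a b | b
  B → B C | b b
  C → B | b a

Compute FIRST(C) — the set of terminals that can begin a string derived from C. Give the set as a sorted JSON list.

Compute FIRST by fixpoint:
pass 1:
  A via A→a b: +{a}
  A via A→b: +{b}
  B via B→b b: +{b}
  C via C→B: +{b}
  S via S→a: +{a}
  S via S→b B: +{b}
  S: {a,b}  A: {a,b}  B: {b}  C: {b}
pass 2: (no change)
  S: {a,b}  A: {a,b}  B: {b}  C: {b}

FIRST(C) = ["b"]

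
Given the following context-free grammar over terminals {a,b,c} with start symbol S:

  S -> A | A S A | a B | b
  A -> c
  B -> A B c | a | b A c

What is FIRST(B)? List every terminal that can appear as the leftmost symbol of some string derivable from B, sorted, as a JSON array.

Compute FIRST by fixpoint:
[1]
  A via A→c: +{c}
  B via B→A B c: +{c}
  B via B→a: +{a}
  B via B→b A c: +{b}
  S via S→A: +{c}
  S via S→a B: +{a}
  S via S→b: +{b}
  FIRST(S)={a,b,c}  FIRST(A)={c}  FIRST(B)={a,b,c}
[2] — fixpoint
  FIRST(S)={a,b,c}  FIRST(A)={c}  FIRST(B)={a,b,c}

FIRST(B) = ["a", "b", "c"]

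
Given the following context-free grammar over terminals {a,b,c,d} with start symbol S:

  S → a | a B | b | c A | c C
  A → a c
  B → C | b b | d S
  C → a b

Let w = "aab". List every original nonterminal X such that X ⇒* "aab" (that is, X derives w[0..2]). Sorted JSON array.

Convert to CNF:
  S -> T0 B | T1 A | T1 C | a | b
  A -> T0 T1
  B -> T0 T2 | T2 T2 | T3 S
  C -> T0 T2
  T0 -> a
  T1 -> c
  T2 -> b
  T3 -> d

CYK fill, restricted to cells inside w[0..2]:
  [0..0]={S,T0}  "a"  orig:{S}
  [1..1]={S,T0}  "a"  orig:{S}
  [2..2]={S,T2}  "b"  orig:{S}
  [0..1]=∅  "aa"
  [1..2]={B,C}  "ab"
  [0..2]={S}  "aab"

Original NTs in T[0,2] deriving "aab": ["S"]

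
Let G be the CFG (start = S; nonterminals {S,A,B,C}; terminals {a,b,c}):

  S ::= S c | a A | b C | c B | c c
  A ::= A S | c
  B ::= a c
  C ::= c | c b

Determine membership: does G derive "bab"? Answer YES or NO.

CNF form of G:
  S -> S T1 | T0 A | T1 B | T1 T1 | T2 C
  A -> A S | c
  B -> T0 T1
  C -> T1 T2 | c
  T0 -> a
  T1 -> c
  T2 -> b

CYK fill:
  [0..0]={T2}  "b"  orig:{}
  [1..1]={T0}  "a"  orig:{}
  [2..2]={T2}  "b"  orig:{}
  [0..1]=∅  "ba"
  [1..2]=∅  "ab"
  [0..2]=∅  "bab"

S ∉ T[0,2] ⇒ NO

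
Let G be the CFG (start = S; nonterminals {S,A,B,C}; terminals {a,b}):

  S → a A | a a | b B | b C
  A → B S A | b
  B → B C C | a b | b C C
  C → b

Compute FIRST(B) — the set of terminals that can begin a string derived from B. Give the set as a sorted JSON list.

FIRST iteration:
round 1:
  A via A→b: +{b}
  B via B→a b: +{a}
  B via B→b C C: +{b}
  C via C→b: +{b}
  S via S→a A: +{a}
  S via S→b B: +{b}
  S: {a,b}  A: {b}  B: {a,b}  C: {b}
round 2:
  A via A→B S A: +{a}
  S: {a,b}  A: {a,b}  B: {a,b}  C: {b}
round 3: (stable)
  S: {a,b}  A: {a,b}  B: {a,b}  C: {b}

FIRST(B) = ["a", "b"]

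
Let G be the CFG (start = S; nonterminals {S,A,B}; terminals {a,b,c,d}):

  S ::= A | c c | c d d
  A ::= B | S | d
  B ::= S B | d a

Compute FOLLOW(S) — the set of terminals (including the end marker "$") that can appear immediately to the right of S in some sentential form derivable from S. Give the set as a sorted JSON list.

FIRST sets, iterate to fixpoint:
round 1:
  A via A→d: +{d}
  B via B→d a: +{d}
  S via S→A: +{d}
  S via S→c c: +{c}
  FIRST(S)={c,d}  FIRST(A)={d}  FIRST(B)={d}
round 2:
  A via A→S: +{c}
  B via B→S B: +{c}
  FIRST(S)={c,d}  FIRST(A)={c,d}  FIRST(B)={c,d}
round 3: done
  FIRST(S)={c,d}  FIRST(A)={c,d}  FIRST(B)={c,d}

FOLLOW iteration:
seed FOLLOW(S) with $
round 1:
  B→S B: FOLLOW(S) ⊇ FIRST(B) = {c,d}; new: +{c,d}
  S→A: FOLLOW(A) ⊇ FOLLOW(S) ⊇ {$,c,d}; new: +{$,c,d}
  FOLLOW[S]={$,c,d}  FOLLOW[A]={$,c,d}  FOLLOW[B]={}
round 2:
  A→B: FOLLOW(B) ⊇ FOLLOW(A) ⊇ {$,c,d}; new: +{$,c,d}
  FOLLOW[S]={$,c,d}  FOLLOW[A]={$,c,d}  FOLLOW[B]={$,c,d}
round 3: done
  FOLLOW[S]={$,c,d}  FOLLOW[A]={$,c,d}  FOLLOW[B]={$,c,d}

FOLLOW(S) = ["$", "c", "d"]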